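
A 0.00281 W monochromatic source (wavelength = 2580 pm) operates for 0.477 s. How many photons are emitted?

Total energy: E_total = P·t = 0.00281 × 0.477 = 0.001340 J.
Per-photon energy: E = 7.699 × 10^-17 J.
N = E_total / E_photon = 1.74 × 10^13.

1.74 × 10^13 photons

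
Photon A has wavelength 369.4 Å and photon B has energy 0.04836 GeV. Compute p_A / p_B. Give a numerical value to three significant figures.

6.94e-7

p_A = 1.794e-26 kg·m/s (from wavelength = 369.4 Å, via p = h/λ).
p_B = 2.584e-20 kg·m/s (from energy = 0.04836 GeV, via p = E/c).
Ratio = 1.794e-26 / 2.584e-20 = 6.94e-7.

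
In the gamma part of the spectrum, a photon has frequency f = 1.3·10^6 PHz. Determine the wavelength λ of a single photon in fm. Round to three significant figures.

In SI units: f = 1.3·10^6 PHz = 1.3·10^21 Hz.
The photon relation is λ = c/f, giving λ = 2.306·10^-13 m.
Converting to fm: λ = 230.6 fm ≈ 231 fm.

231 fm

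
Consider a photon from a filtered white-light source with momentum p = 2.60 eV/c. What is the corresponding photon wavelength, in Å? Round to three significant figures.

4770 Å

Use h = 6.62607015e-34 J·s, c = 2.99792458e8 m/s, 1 eV = 1.602176634e-19 J.
First convert: p = 2.60 eV/c = 1.3895e-27 kg·m/s.
Apply λ = h/p: λ = 4.769e-7 m.
Converting to Å: λ = 4769 Å ≈ 4770 Å.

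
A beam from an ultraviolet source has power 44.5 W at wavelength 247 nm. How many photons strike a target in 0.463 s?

Total energy: E_total = P·t = 44.5 × 0.463 = 20.60 J.
Per-photon energy: E = 8.042e-19 J.
N = E_total / E_photon = 2.56e19.

2.56e19 photons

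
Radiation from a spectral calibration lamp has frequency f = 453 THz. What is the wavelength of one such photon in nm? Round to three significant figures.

First convert: f = 453 THz = 4.53e14 Hz.
For a photon λ = c/f, so λ = 6.618e-7 m.
Converting to nm: λ = 661.8 nm ≈ 662 nm.

662 nm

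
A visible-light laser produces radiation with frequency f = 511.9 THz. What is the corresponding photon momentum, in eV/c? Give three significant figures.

2.12 eV/c

Convert to SI: f = 511.9 THz = 5.119·10^14 Hz.
Since p = hf/c for a photon, p = 1.131·10^-27 kg·m/s.
Converting to eV/c: p = 2.117 eV/c ≈ 2.12 eV/c.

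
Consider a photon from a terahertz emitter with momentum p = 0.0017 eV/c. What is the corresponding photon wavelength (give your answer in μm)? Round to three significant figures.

Convert to SI: p = 0.0017 eV/c = 9.0853e-31 kg·m/s.
Since λ = h/p for a photon, λ = 7.293e-4 m.
Converting to μm: λ = 729.3 μm ≈ 729 μm.

729 μm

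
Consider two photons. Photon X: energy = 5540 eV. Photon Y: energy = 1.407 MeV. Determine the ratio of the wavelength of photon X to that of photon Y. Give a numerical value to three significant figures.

254

λ_X = 2.238e-10 m (from energy = 5540 eV, via λ = hc/E).
λ_Y = 8.812e-13 m (from energy = 1.407 MeV, via λ = hc/E).
Ratio = 2.238e-10 / 8.812e-13 = 254.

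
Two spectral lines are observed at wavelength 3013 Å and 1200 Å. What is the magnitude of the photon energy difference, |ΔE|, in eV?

6.22 eV

Using E = hc/λ: E₁ = 6.5929e-19 J, E₂ = 1.6554e-18 J.
|ΔE| = |6.5929e-19 − 1.6554e-18| = 9.96e-19 J = 6.22 eV.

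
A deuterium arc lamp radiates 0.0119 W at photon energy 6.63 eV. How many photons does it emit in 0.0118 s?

Total energy: E_total = P·t = 0.0119 × 0.0118 = 1.404 × 10^-4 J.
Per-photon energy: E = 1.062 × 10^-18 J.
N = E_total / E_photon = 1.32 × 10^14.

1.32 × 10^14 photons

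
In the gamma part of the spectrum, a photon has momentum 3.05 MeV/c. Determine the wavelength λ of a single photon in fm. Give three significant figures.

In SI units: p = 3.05 MeV/c = 1.6300e-21 kg·m/s.
The photon relation is λ = h/p, giving λ = 4.065e-13 m.
Converting to fm: λ = 406.5 fm ≈ 407 fm.

407 fm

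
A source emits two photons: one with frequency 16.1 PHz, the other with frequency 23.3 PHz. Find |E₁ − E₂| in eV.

29.8 eV

Using E = hf: E₁ = 1.067e-17 J, E₂ = 1.544e-17 J.
|ΔE| = |1.067e-17 − 1.544e-17| = 4.77e-18 J = 29.8 eV.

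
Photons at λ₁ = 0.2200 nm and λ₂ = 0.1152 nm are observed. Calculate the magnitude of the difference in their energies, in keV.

5.13 keV

Using E = hc/λ: E₁ = 9.0293e-16 J, E₂ = 1.7243e-15 J.
|ΔE| = |9.0293e-16 − 1.7243e-15| = 8.21e-16 J = 5.13 keV.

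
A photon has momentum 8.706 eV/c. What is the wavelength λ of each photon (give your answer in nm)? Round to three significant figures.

In SI units: p = 8.706 eV/c = 4.6527 × 10^-27 kg·m/s.
Since λ = h/p for a photon, λ = 1.424 × 10^-7 m.
Converting to nm: λ = 142.4 nm ≈ 142 nm.

142 nm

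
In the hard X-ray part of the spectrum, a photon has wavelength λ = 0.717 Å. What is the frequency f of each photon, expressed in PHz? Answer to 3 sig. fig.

4180 PHz

First convert: λ = 0.717 Å = 7.17 × 10^-11 m.
Apply f = c/λ: f = 4.181 × 10^18 Hz.
Converting to PHz: f = 4181 PHz ≈ 4180 PHz.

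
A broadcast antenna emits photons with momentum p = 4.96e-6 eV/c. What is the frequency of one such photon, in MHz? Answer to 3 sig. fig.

1200 MHz

In SI units: p = 4.96e-6 eV/c = 2.6508e-33 kg·m/s.
Since f = pc/h for a photon, f = 1.199e9 Hz.
Converting to MHz: f = 1199 MHz ≈ 1200 MHz.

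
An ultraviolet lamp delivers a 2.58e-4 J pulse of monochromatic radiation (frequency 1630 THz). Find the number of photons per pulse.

2.39e14 photons

Per-photon energy: E = 1.080e-18 J (from frequency = 1630 THz).
N = E_total / E_photon = 2.58e-4 J / 1.080e-18 J = 2.39e14.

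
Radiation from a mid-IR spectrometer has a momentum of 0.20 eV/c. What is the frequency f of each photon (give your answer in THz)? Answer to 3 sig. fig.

Take h = 6.62607015e-34 J·s, c = 2.99792458e8 m/s, 1 eV = 1.602176634e-19 J.
Convert to SI: p = 0.20 eV/c = 1.0689e-28 kg·m/s.
Apply f = pc/h: f = 4.836e13 Hz.
Converting to THz: f = 48.36 THz ≈ 48.4 THz.

48.4 THz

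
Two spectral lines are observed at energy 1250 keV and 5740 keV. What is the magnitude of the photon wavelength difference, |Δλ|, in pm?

0.776 pm

Using λ = hc/E: λ₁ = 9.919e-13 m, λ₂ = 2.160e-13 m.
|Δλ| = |9.919e-13 − 2.160e-13| = 7.76e-13 m = 0.776 pm.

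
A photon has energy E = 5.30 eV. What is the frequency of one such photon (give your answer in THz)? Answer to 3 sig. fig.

1280 THz

Use h = 6.62607015 × 10^-34 J·s, 1 eV = 1.602176634 × 10^-19 J.
Convert to SI: E = 5.30 eV = 8.4915 × 10^-19 J.
For a photon f = E/h, so f = 1.282 × 10^15 Hz.
Converting to THz: f = 1282 THz ≈ 1280 THz.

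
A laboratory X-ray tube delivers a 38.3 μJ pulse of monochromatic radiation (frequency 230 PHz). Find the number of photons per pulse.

2.51e11 photons

Per-photon energy: E = 1.524e-16 J (from frequency = 230 PHz).
N = E_total / E_photon = 3.83e-5 J / 1.524e-16 J = 2.51e11.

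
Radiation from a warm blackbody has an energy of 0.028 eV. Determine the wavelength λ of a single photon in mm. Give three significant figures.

0.0443 mm

Convert to SI: E = 0.028 eV = 4.4861 × 10^-21 J.
The photon relation is λ = hc/E, giving λ = 4.428 × 10^-5 m.
Converting to mm: λ = 0.04428 mm ≈ 0.0443 mm.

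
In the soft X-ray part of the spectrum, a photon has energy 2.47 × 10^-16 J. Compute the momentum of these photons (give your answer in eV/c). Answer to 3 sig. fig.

For a photon p = E/c, so p = 8.239 × 10^-25 kg·m/s.
Converting to eV/c: p = 1542 eV/c ≈ 1540 eV/c.

1540 eV/c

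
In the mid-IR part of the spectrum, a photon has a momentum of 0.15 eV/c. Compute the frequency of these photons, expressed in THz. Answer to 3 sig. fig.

36.3 THz

In SI units: p = 0.15 eV/c = 8.0164·10^-29 kg·m/s.
Since f = pc/h for a photon, f = 3.627·10^13 Hz.
Converting to THz: f = 36.27 THz ≈ 36.3 THz.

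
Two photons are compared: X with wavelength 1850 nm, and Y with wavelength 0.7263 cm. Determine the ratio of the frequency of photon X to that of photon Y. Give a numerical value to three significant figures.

3930

f_X = 1.620e14 Hz (from wavelength = 1850 nm, via f = c/λ).
f_Y = 4.128e10 Hz (from wavelength = 0.7263 cm, via f = c/λ).
Ratio = 1.620e14 / 4.128e10 = 3930.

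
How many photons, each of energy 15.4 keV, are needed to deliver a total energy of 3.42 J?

Per-photon energy: E = 2.467 × 10^-15 J (from energy = 15.4 keV).
N = E_total / E_photon = 3.42 J / 2.467 × 10^-15 J = 1.39 × 10^15.

1.39 × 10^15 photons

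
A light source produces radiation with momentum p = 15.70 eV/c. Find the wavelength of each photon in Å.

790 Å

Take h = 6.62607015e-34 J·s, c = 2.99792458e8 m/s, 1 eV = 1.602176634e-19 J.
Convert to SI: p = 15.70 eV/c = 8.3905e-27 kg·m/s.
Since λ = h/p for a photon, λ = 7.897e-8 m.
Converting to Å: λ = 789.7 Å ≈ 790 Å.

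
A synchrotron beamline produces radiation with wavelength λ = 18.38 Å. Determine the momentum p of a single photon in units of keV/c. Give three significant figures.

0.675 keV/c

Convert to SI: λ = 18.38 Å = 1.838 × 10^-9 m.
For a photon p = h/λ, so p = 3.605 × 10^-25 kg·m/s.
Converting to keV/c: p = 0.6746 keV/c ≈ 0.675 keV/c.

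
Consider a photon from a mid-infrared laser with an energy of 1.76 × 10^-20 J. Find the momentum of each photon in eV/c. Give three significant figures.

0.110 eV/c

For a photon p = E/c, so p = 5.871 × 10^-29 kg·m/s.
Converting to eV/c: p = 0.1099 eV/c ≈ 0.110 eV/c.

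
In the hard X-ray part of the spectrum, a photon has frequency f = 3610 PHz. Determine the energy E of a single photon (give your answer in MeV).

Convert to SI: f = 3610 PHz = 3.61e18 Hz.
Apply E = hf: E = 2.392e-15 J.
Converting to MeV: E = 0.01493 MeV ≈ 0.0149 MeV.

0.0149 MeV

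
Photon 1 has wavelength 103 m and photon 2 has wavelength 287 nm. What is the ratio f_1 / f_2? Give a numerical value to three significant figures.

f_1 = 2.911e6 Hz (from wavelength = 103 m, via f = c/λ).
f_2 = 1.045e15 Hz (from wavelength = 287 nm, via f = c/λ).
Ratio = 2.911e6 / 1.045e15 = 2.79e-9.

2.79e-9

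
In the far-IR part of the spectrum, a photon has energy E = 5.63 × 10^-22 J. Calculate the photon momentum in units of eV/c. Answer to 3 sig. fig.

3.51 × 10^-3 eV/c

Apply p = E/c: p = 1.878 × 10^-30 kg·m/s.
Converting to eV/c: p = 0.003514 eV/c ≈ 3.51 × 10^-3 eV/c.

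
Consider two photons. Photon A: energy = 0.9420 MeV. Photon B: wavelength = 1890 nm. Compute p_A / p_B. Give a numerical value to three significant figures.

p_A = 5.034 × 10^-22 kg·m/s (from energy = 0.9420 MeV, via p = E/c).
p_B = 3.506 × 10^-28 kg·m/s (from wavelength = 1890 nm, via p = h/λ).
Ratio = 5.034 × 10^-22 / 3.506 × 10^-28 = 1.44 × 10^6.

1.44 × 10^6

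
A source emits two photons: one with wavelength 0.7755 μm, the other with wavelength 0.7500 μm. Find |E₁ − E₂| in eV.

Using E = hc/λ: E₁ = 2.5615 × 10^-19 J, E₂ = 2.6486 × 10^-19 J.
|ΔE| = |2.5615 × 10^-19 − 2.6486 × 10^-19| = 8.71 × 10^-21 J = 0.0544 eV.

0.0544 eV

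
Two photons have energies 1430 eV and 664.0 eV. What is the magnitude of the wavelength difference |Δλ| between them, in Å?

Using λ = hc/E: λ₁ = 8.6702e-10 m, λ₂ = 1.8672e-9 m.
|Δλ| = |8.6702e-10 − 1.8672e-9| = 1.00e-9 m = 10.0 Å.

10.0 Å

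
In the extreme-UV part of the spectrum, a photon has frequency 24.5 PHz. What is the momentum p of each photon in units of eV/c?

In SI units: f = 24.5 PHz = 2.45e16 Hz.
The photon relation is p = hf/c, giving p = 5.415e-26 kg·m/s.
Converting to eV/c: p = 101.3 eV/c ≈ 101 eV/c.

101 eV/c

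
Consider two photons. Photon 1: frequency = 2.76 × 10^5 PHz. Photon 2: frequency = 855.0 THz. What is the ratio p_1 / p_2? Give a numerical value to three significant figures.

p_1 = 6.100 × 10^-22 kg·m/s (from frequency = 2.76 × 10^5 PHz, via p = hf/c).
p_2 = 1.890 × 10^-27 kg·m/s (from frequency = 855.0 THz, via p = hf/c).
Ratio = 6.100 × 10^-22 / 1.890 × 10^-27 = 3.23 × 10^5.

3.23 × 10^5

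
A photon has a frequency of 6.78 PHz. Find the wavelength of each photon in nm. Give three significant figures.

(c = 2.99792458e8 m/s.)
First convert: f = 6.78 PHz = 6.78e15 Hz.
The photon relation is λ = c/f, giving λ = 4.422e-8 m.
Converting to nm: λ = 44.22 nm ≈ 44.2 nm.

44.2 nm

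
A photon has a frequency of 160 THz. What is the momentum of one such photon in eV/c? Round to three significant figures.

0.662 eV/c

Convert to SI: f = 160 THz = 1.6e14 Hz.
The photon relation is p = hf/c, giving p = 3.536e-28 kg·m/s.
Converting to eV/c: p = 0.6617 eV/c ≈ 0.662 eV/c.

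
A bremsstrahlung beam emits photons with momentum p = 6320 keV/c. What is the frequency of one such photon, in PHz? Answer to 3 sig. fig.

1.53e6 PHz

(h = 6.62607015e-34 J·s, c = 2.99792458e8 m/s, 1 eV = 1.602176634e-19 J.)
First convert: p = 6320 keV/c = 3.3776e-21 kg·m/s.
Since f = pc/h for a photon, f = 1.528e21 Hz.
Converting to PHz: f = 1.528e6 PHz ≈ 1.53e6 PHz.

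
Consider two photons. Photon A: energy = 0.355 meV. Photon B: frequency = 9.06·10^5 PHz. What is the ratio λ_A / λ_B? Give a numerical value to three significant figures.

1.06·10^10

λ_A = 0.003493 m (from energy = 0.355 meV, via λ = hc/E).
λ_B = 3.309·10^-13 m (from frequency = 9.06·10^5 PHz, via λ = c/f).
Ratio = 0.003493 / 3.309·10^-13 = 1.06·10^10.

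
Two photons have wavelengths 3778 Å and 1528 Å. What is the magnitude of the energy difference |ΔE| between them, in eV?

4.83 eV

Using E = hc/λ: E₁ = 5.2579e-19 J, E₂ = 1.3000e-18 J.
|ΔE| = |5.2579e-19 − 1.3000e-18| = 7.74e-19 J = 4.83 eV.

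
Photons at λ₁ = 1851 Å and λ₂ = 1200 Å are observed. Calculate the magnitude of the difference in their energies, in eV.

3.63 eV

Using E = hc/λ: E₁ = 1.0732 × 10^-18 J, E₂ = 1.6554 × 10^-18 J.
|ΔE| = |1.0732 × 10^-18 − 1.6554 × 10^-18| = 5.82 × 10^-19 J = 3.63 eV.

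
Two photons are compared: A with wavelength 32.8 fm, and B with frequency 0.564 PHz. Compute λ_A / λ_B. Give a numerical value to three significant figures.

6.17e-8

λ_A = 3.280e-14 m (from wavelength = 32.8 fm, via λ given directly).
λ_B = 5.315e-7 m (from frequency = 0.564 PHz, via λ = c/f).
Ratio = 3.280e-14 / 5.315e-7 = 6.17e-8.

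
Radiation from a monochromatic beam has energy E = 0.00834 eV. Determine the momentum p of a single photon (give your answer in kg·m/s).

4.46 × 10^-30 kg·m/s

Use c = 2.99792458 × 10^8 m/s, 1 eV = 1.602176634 × 10^-19 J.
In SI units: E = 0.00834 eV = 1.3362 × 10^-21 J.
Since p = E/c for a photon, p = 4.457 × 10^-30 kg·m/s.
So p ≈ 4.46 × 10^-30 kg·m/s.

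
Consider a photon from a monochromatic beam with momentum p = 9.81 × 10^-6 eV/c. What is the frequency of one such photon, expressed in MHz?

2370 MHz

Use h = 6.62607015 × 10^-34 J·s, c = 2.99792458 × 10^8 m/s, 1 eV = 1.602176634 × 10^-19 J.
In SI units: p = 9.81 × 10^-6 eV/c = 5.2427 × 10^-33 kg·m/s.
Since f = pc/h for a photon, f = 2.372 × 10^9 Hz.
Converting to MHz: f = 2372 MHz ≈ 2370 MHz.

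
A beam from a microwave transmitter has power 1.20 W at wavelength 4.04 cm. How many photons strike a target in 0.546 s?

Total energy: E_total = P·t = 1.20 × 0.546 = 0.6552 J.
Per-photon energy: E = 4.917 × 10^-24 J.
N = E_total / E_photon = 1.33 × 10^23.

1.33 × 10^23 photons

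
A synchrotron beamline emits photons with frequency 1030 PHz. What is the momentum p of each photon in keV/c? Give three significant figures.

4.26 keV/c

(h = 6.62607015e-34 J·s, c = 2.99792458e8 m/s, 1 eV = 1.602176634e-19 J.)
Convert to SI: f = 1030 PHz = 1.03e18 Hz.
Apply p = hf/c: p = 2.277e-24 kg·m/s.
Converting to keV/c: p = 4.260 keV/c ≈ 4.26 keV/c.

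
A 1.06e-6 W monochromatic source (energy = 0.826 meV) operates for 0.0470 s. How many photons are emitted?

Total energy: E_total = P·t = 1.06e-6 × 0.0470 = 4.982e-8 J.
Per-photon energy: E = 1.323e-22 J.
N = E_total / E_photon = 3.76e14.

3.76e14 photons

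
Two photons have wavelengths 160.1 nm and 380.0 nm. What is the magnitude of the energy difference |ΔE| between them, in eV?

Using E = hc/λ: E₁ = 1.2408e-18 J, E₂ = 5.2275e-19 J.
|ΔE| = |1.2408e-18 − 5.2275e-19| = 7.18e-19 J = 4.48 eV.

4.48 eV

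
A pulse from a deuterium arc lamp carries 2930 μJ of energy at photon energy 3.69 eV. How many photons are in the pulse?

Per-photon energy: E = 5.912e-19 J (from energy = 3.69 eV).
N = E_total / E_photon = 0.00293 J / 5.912e-19 J = 4.96e15.

4.96e15 photons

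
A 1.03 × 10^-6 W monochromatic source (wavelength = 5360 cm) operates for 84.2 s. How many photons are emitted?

Total energy: E_total = P·t = 1.03 × 10^-6 × 84.2 = 8.673 × 10^-5 J.
Per-photon energy: E = 3.706 × 10^-27 J.
N = E_total / E_photon = 2.34 × 10^22.

2.34 × 10^22 photons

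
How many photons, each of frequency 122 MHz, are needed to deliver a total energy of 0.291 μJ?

3.60 × 10^18 photons

Per-photon energy: E = 8.084 × 10^-26 J (from frequency = 122 MHz).
N = E_total / E_photon = 2.91 × 10^-7 J / 8.084 × 10^-26 J = 3.60 × 10^18.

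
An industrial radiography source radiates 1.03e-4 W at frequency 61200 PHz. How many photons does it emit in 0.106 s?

Total energy: E_total = P·t = 1.03e-4 × 0.106 = 1.092e-5 J.
Per-photon energy: E = 4.055e-14 J.
N = E_total / E_photon = 2.69e8.

2.69e8 photons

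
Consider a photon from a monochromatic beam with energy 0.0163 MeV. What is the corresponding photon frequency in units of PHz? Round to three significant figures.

3940 PHz

Convert to SI: E = 0.0163 MeV = 2.6115 × 10^-15 J.
For a photon f = E/h, so f = 3.941 × 10^18 Hz.
Converting to PHz: f = 3941 PHz ≈ 3940 PHz.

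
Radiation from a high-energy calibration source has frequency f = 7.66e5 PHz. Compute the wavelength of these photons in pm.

0.391 pm

Use c = 2.99792458e8 m/s.
In SI units: f = 7.66e5 PHz = 7.66e20 Hz.
Since λ = c/f for a photon, λ = 3.914e-13 m.
Converting to pm: λ = 0.3914 pm ≈ 0.391 pm.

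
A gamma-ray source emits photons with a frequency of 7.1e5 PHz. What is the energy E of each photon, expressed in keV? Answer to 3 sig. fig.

Convert to SI: f = 7.1e5 PHz = 7.1e20 Hz.
Apply E = hf: E = 4.705e-13 J.
Converting to keV: E = 2936 keV ≈ 2940 keV.

2940 keV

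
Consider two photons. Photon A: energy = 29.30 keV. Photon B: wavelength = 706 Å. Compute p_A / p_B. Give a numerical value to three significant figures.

p_A = 1.566e-23 kg·m/s (from energy = 29.30 keV, via p = E/c).
p_B = 9.385e-27 kg·m/s (from wavelength = 706 Å, via p = h/λ).
Ratio = 1.566e-23 / 9.385e-27 = 1670.

1670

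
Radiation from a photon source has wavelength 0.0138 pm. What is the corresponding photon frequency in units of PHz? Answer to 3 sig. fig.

2.17 × 10^7 PHz

(c = 2.99792458 × 10^8 m/s.)
In SI units: λ = 0.0138 pm = 1.38 × 10^-14 m.
The photon relation is f = c/λ, giving f = 2.172 × 10^22 Hz.
Converting to PHz: f = 2.172 × 10^7 PHz ≈ 2.17 × 10^7 PHz.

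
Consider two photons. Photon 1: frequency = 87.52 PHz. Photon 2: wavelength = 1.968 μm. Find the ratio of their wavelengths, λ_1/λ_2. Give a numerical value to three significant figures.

1.74 × 10^-3

λ_1 = 3.425 × 10^-9 m (from frequency = 87.52 PHz, via λ = c/f).
λ_2 = 1.968 × 10^-6 m (from wavelength = 1.968 μm, via λ given directly).
Ratio = 3.425 × 10^-9 / 1.968 × 10^-6 = 1.74 × 10^-3.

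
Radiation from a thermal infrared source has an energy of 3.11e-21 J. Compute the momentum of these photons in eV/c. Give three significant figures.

Since p = E/c for a photon, p = 1.037e-29 kg·m/s.
Converting to eV/c: p = 0.01941 eV/c ≈ 0.0194 eV/c.

0.0194 eV/c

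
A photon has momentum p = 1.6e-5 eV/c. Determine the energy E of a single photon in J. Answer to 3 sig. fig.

2.56e-24 J

(c = 2.99792458e8 m/s, 1 eV = 1.602176634e-19 J.)
In SI units: p = 1.6e-5 eV/c = 8.5509e-33 kg·m/s.
The photon relation is E = pc, giving E = 2.563e-24 J.
So E ≈ 2.56e-24 J.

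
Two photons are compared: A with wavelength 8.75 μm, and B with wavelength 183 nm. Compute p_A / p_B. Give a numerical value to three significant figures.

p_A = 7.573 × 10^-29 kg·m/s (from wavelength = 8.75 μm, via p = h/λ).
p_B = 3.621 × 10^-27 kg·m/s (from wavelength = 183 nm, via p = h/λ).
Ratio = 7.573 × 10^-29 / 3.621 × 10^-27 = 0.0209.

0.0209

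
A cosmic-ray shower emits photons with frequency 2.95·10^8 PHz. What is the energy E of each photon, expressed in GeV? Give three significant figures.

(h = 6.62607015·10^-34 J·s, 1 eV = 1.602176634·10^-19 J.)
Convert to SI: f = 2.95·10^8 PHz = 2.95·10^23 Hz.
Since E = hf for a photon, E = 1.955·10^-10 J.
Converting to GeV: E = 1.220 GeV ≈ 1.22 GeV.

1.22 GeV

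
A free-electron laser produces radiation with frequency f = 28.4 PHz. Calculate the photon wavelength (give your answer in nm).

Convert to SI: f = 28.4 PHz = 2.84 × 10^16 Hz.
For a photon λ = c/f, so λ = 1.056 × 10^-8 m.
Converting to nm: λ = 10.56 nm ≈ 10.6 nm.

10.6 nm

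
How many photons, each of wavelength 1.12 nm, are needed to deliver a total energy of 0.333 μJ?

1.88 × 10^9 photons

Per-photon energy: E = 1.774 × 10^-16 J (from wavelength = 1.12 nm).
N = E_total / E_photon = 3.33 × 10^-7 J / 1.774 × 10^-16 J = 1.88 × 10^9.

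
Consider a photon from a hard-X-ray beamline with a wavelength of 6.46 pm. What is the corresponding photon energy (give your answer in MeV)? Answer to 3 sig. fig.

(h = 6.62607015 × 10^-34 J·s, c = 2.99792458 × 10^8 m/s, 1 eV = 1.602176634 × 10^-19 J.)
First convert: λ = 6.46 pm = 6.46 × 10^-12 m.
For a photon E = hc/λ, so E = 3.075 × 10^-14 J.
Converting to MeV: E = 0.1919 MeV ≈ 0.192 MeV.

0.192 MeV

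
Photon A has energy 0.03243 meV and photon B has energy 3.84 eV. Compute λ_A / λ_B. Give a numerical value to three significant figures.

λ_A = 0.03823 m (from energy = 0.03243 meV, via λ = hc/E).
λ_B = 3.229·10^-7 m (from energy = 3.84 eV, via λ = hc/E).
Ratio = 0.03823 / 3.229·10^-7 = 1.18·10^5.

1.18·10^5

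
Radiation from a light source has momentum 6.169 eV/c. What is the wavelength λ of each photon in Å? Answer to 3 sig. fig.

Convert to SI: p = 6.169 eV/c = 3.2969 × 10^-27 kg·m/s.
Apply λ = h/p: λ = 2.010 × 10^-7 m.
Converting to Å: λ = 2010 Å ≈ 2010 Å.

2010 Å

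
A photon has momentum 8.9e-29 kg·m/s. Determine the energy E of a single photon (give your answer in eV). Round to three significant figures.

Apply E = pc: E = 2.668e-20 J.
Converting to eV: E = 0.1665 eV ≈ 0.167 eV.

0.167 eV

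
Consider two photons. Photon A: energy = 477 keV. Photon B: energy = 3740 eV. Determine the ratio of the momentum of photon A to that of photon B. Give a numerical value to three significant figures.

128

p_A = 2.549 × 10^-22 kg·m/s (from energy = 477 keV, via p = E/c).
p_B = 1.999 × 10^-24 kg·m/s (from energy = 3740 eV, via p = E/c).
Ratio = 2.549 × 10^-22 / 1.999 × 10^-24 = 128.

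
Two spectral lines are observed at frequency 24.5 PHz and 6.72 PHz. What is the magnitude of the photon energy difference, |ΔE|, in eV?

Using E = hf: E₁ = 1.623 × 10^-17 J, E₂ = 4.453 × 10^-18 J.
|ΔE| = |1.623 × 10^-17 − 4.453 × 10^-18| = 1.18 × 10^-17 J = 73.5 eV.

73.5 eV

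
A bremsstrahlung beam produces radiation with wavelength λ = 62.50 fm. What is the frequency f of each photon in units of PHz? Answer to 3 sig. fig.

Use c = 2.99792458 × 10^8 m/s.
Convert to SI: λ = 62.50 fm = 6.250 × 10^-14 m.
Apply f = c/λ: f = 4.797 × 10^21 Hz.
Converting to PHz: f = 4.797 × 10^6 PHz ≈ 4.80 × 10^6 PHz.

4.80 × 10^6 PHz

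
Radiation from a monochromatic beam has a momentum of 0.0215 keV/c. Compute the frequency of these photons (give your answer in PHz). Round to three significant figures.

Take h = 6.62607015e-34 J·s, c = 2.99792458e8 m/s, 1 eV = 1.602176634e-19 J.
Convert to SI: p = 0.0215 keV/c = 1.1490e-26 kg·m/s.
Since f = pc/h for a photon, f = 5.199e15 Hz.
Converting to PHz: f = 5.199 PHz ≈ 5.20 PHz.

5.20 PHz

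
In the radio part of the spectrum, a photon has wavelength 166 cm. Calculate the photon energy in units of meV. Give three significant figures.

First convert: λ = 166 cm = 1.66 m.
For a photon E = hc/λ, so E = 1.197 × 10^-25 J.
Converting to meV: E = 7.469 × 10^-4 meV ≈ 7.47 × 10^-4 meV.

7.47 × 10^-4 meV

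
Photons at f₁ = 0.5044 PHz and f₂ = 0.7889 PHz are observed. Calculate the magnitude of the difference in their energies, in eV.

Using E = hf: E₁ = 3.3422e-19 J, E₂ = 5.2273e-19 J.
|ΔE| = |3.3422e-19 − 5.2273e-19| = 1.89e-19 J = 1.18 eV.

1.18 eV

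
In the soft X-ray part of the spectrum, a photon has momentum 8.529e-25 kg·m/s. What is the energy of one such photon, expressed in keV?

The photon relation is E = pc, giving E = 2.557e-16 J.
Converting to keV: E = 1.596 keV ≈ 1.60 keV.

1.60 keV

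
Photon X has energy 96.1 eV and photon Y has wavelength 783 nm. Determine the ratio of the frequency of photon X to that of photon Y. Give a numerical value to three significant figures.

60.7

f_X = 2.324e16 Hz (from energy = 96.1 eV, via f = E/h).
f_Y = 3.829e14 Hz (from wavelength = 783 nm, via f = c/λ).
Ratio = 2.324e16 / 3.829e14 = 60.7.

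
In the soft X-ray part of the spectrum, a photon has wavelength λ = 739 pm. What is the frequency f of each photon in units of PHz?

Convert to SI: λ = 739 pm = 7.39 × 10^-10 m.
The photon relation is f = c/λ, giving f = 4.057 × 10^17 Hz.
Converting to PHz: f = 405.7 PHz ≈ 406 PHz.

406 PHz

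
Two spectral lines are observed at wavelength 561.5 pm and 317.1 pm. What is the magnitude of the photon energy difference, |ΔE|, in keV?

Using E = hc/λ: E₁ = 3.5377 × 10^-16 J, E₂ = 6.2644 × 10^-16 J.
|ΔE| = |3.5377 × 10^-16 − 6.2644 × 10^-16| = 2.73 × 10^-16 J = 1.70 keV.

1.70 keV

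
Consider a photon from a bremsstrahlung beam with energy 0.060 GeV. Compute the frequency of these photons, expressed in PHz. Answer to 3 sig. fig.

1.45 × 10^7 PHz

Use h = 6.62607015 × 10^-34 J·s, 1 eV = 1.602176634 × 10^-19 J.
Convert to SI: E = 0.060 GeV = 9.6131 × 10^-12 J.
Apply f = E/h: f = 1.451 × 10^22 Hz.
Converting to PHz: f = 1.451 × 10^7 PHz ≈ 1.45 × 10^7 PHz.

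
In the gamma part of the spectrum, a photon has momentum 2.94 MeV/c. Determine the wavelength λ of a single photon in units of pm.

0.422 pm

Convert to SI: p = 2.94 MeV/c = 1.5712 × 10^-21 kg·m/s.
The photon relation is λ = h/p, giving λ = 4.217 × 10^-13 m.
Converting to pm: λ = 0.4217 pm ≈ 0.422 pm.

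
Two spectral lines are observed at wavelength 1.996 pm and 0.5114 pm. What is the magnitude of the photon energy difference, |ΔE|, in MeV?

Using E = hc/λ: E₁ = 9.9521 × 10^-14 J, E₂ = 3.8843 × 10^-13 J.
|ΔE| = |9.9521 × 10^-14 − 3.8843 × 10^-13| = 2.89 × 10^-13 J = 1.80 MeV.

1.80 MeV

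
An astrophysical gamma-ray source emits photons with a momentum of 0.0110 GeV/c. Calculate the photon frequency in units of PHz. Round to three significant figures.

Take h = 6.62607015·10^-34 J·s, c = 2.99792458·10^8 m/s, 1 eV = 1.602176634·10^-19 J.
Convert to SI: p = 0.0110 GeV/c = 5.8787·10^-21 kg·m/s.
Apply f = pc/h: f = 2.660·10^21 Hz.
Converting to PHz: f = 2.660·10^6 PHz ≈ 2.66·10^6 PHz.

2.66·10^6 PHz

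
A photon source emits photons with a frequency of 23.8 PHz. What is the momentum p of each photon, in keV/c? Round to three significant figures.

0.0984 keV/c

Use h = 6.62607015e-34 J·s, c = 2.99792458e8 m/s, 1 eV = 1.602176634e-19 J.
In SI units: f = 23.8 PHz = 2.38e16 Hz.
Apply p = hf/c: p = 5.260e-26 kg·m/s.
Converting to keV/c: p = 0.09843 keV/c ≈ 0.0984 keV/c.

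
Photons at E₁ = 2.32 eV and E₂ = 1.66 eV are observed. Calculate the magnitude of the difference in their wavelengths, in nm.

212 nm

Using λ = hc/E: λ₁ = 5.344e-7 m, λ₂ = 7.469e-7 m.
|Δλ| = |5.344e-7 − 7.469e-7| = 2.12e-7 m = 212 nm.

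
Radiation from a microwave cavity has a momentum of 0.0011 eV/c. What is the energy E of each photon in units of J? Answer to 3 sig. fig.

1.76 × 10^-22 J

Take c = 2.99792458 × 10^8 m/s, 1 eV = 1.602176634 × 10^-19 J.
In SI units: p = 0.0011 eV/c = 5.8787 × 10^-31 kg·m/s.
For a photon E = pc, so E = 1.762 × 10^-22 J.
So E ≈ 1.76 × 10^-22 J.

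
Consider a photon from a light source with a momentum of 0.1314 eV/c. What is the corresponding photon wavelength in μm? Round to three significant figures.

(h = 6.62607015 × 10^-34 J·s, c = 2.99792458 × 10^8 m/s, 1 eV = 1.602176634 × 10^-19 J.)
In SI units: p = 0.1314 eV/c = 7.0224 × 10^-29 kg·m/s.
Apply λ = h/p: λ = 9.436 × 10^-6 m.
Converting to μm: λ = 9.436 μm ≈ 9.44 μm.

9.44 μm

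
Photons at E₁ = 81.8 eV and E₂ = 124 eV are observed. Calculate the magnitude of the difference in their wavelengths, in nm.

5.16 nm

Using λ = hc/E: λ₁ = 1.516·10^-8 m, λ₂ = 9.999·10^-9 m.
|Δλ| = |1.516·10^-8 − 9.999·10^-9| = 5.16·10^-9 m = 5.16 nm.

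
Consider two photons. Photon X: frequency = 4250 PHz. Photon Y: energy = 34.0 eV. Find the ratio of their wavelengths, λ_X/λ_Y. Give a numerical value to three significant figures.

λ_X = 7.054 × 10^-11 m (from frequency = 4250 PHz, via λ = c/f).
λ_Y = 3.647 × 10^-8 m (from energy = 34.0 eV, via λ = hc/E).
Ratio = 7.054 × 10^-11 / 3.647 × 10^-8 = 1.93 × 10^-3.

1.93 × 10^-3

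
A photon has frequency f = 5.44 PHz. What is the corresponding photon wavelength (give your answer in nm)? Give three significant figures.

Use c = 2.99792458 × 10^8 m/s.
Convert to SI: f = 5.44 PHz = 5.44 × 10^15 Hz.
Apply λ = c/f: λ = 5.511 × 10^-8 m.
Converting to nm: λ = 55.11 nm ≈ 55.1 nm.

55.1 nm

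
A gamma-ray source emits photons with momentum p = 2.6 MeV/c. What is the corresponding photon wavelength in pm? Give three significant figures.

0.477 pm

Convert to SI: p = 2.6 MeV/c = 1.3895 × 10^-21 kg·m/s.
Apply λ = h/p: λ = 4.769 × 10^-13 m.
Converting to pm: λ = 0.4769 pm ≈ 0.477 pm.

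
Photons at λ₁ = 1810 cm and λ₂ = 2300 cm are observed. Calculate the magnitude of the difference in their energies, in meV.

Using E = hc/λ: E₁ = 1.097 × 10^-26 J, E₂ = 8.637 × 10^-27 J.
|ΔE| = |1.097 × 10^-26 − 8.637 × 10^-27| = 2.34 × 10^-27 J = 1.46 × 10^-5 meV.

1.46 × 10^-5 meV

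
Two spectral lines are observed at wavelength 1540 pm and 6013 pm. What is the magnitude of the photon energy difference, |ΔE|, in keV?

Using E = hc/λ: E₁ = 1.2899e-16 J, E₂ = 3.3036e-17 J.
|ΔE| = |1.2899e-16 − 3.3036e-17| = 9.60e-17 J = 0.599 keV.

0.599 keV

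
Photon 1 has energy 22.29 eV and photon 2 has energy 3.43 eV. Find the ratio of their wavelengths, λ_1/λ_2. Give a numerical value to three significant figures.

0.154

λ_1 = 5.562 × 10^-8 m (from energy = 22.29 eV, via λ = hc/E).
λ_2 = 3.615 × 10^-7 m (from energy = 3.43 eV, via λ = hc/E).
Ratio = 5.562 × 10^-8 / 3.615 × 10^-7 = 0.154.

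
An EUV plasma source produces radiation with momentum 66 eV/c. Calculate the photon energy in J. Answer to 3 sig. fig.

Use c = 2.99792458 × 10^8 m/s, 1 eV = 1.602176634 × 10^-19 J.
Convert to SI: p = 66 eV/c = 3.5272 × 10^-26 kg·m/s.
For a photon E = pc, so E = 1.057 × 10^-17 J.
So E ≈ 1.06 × 10^-17 J.

1.06 × 10^-17 J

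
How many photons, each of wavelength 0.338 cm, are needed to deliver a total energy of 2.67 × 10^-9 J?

Per-photon energy: E = 5.877 × 10^-23 J (from wavelength = 0.338 cm).
N = E_total / E_photon = 2.67 × 10^-9 J / 5.877 × 10^-23 J = 4.54 × 10^13.

4.54 × 10^13 photons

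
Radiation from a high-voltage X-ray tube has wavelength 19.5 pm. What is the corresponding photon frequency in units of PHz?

Use c = 2.99792458 × 10^8 m/s.
Convert to SI: λ = 19.5 pm = 1.95 × 10^-11 m.
Apply f = c/λ: f = 1.537 × 10^19 Hz.
Converting to PHz: f = 15370 PHz ≈ 1.54 × 10^4 PHz.

1.54 × 10^4 PHz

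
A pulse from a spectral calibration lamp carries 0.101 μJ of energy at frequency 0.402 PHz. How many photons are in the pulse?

3.79e11 photons

Per-photon energy: E = 2.664e-19 J (from frequency = 0.402 PHz).
N = E_total / E_photon = 1.01e-7 J / 2.664e-19 J = 3.79e11.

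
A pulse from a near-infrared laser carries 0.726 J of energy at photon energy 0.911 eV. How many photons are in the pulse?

4.97 × 10^18 photons

Per-photon energy: E = 1.460 × 10^-19 J (from energy = 0.911 eV).
N = E_total / E_photon = 0.726 J / 1.460 × 10^-19 J = 4.97 × 10^18.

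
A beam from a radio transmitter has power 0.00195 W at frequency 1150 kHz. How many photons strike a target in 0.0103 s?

2.64 × 10^22 photons

Total energy: E_total = P·t = 0.00195 × 0.0103 = 2.008 × 10^-5 J.
Per-photon energy: E = 7.620 × 10^-28 J.
N = E_total / E_photon = 2.64 × 10^22.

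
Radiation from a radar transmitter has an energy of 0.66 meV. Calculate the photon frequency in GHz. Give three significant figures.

160 GHz

Use h = 6.62607015 × 10^-34 J·s, 1 eV = 1.602176634 × 10^-19 J.
In SI units: E = 0.66 meV = 1.0574 × 10^-22 J.
Since f = E/h for a photon, f = 1.596 × 10^11 Hz.
Converting to GHz: f = 159.6 GHz ≈ 160 GHz.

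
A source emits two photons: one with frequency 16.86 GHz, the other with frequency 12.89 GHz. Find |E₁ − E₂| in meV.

Using E = hf: E₁ = 1.1172 × 10^-23 J, E₂ = 8.5410 × 10^-24 J.
|ΔE| = |1.1172 × 10^-23 − 8.5410 × 10^-24| = 2.63 × 10^-24 J = 0.0164 meV.

0.0164 meV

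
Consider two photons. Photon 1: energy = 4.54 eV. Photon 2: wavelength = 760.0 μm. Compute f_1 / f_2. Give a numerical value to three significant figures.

2780

f_1 = 1.098·10^15 Hz (from energy = 4.54 eV, via f = E/h).
f_2 = 3.945·10^11 Hz (from wavelength = 760.0 μm, via f = c/λ).
Ratio = 1.098·10^15 / 3.945·10^11 = 2780.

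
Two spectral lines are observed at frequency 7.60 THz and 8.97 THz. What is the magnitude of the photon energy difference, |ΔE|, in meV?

Using E = hf: E₁ = 5.036·10^-21 J, E₂ = 5.944·10^-21 J.
|ΔE| = |5.036·10^-21 − 5.944·10^-21| = 9.08·10^-22 J = 5.67 meV.

5.67 meV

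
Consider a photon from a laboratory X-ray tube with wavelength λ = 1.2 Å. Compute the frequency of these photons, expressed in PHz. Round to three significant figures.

Use c = 2.99792458·10^8 m/s.
First convert: λ = 1.2 Å = 1.2·10^-10 m.
Since f = c/λ for a photon, f = 2.498·10^18 Hz.
Converting to PHz: f = 2498 PHz ≈ 2500 PHz.

2500 PHz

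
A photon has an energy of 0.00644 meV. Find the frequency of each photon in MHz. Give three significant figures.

Take h = 6.62607015·10^-34 J·s, 1 eV = 1.602176634·10^-19 J.
In SI units: E = 0.00644 meV = 1.0318·10^-24 J.
The photon relation is f = E/h, giving f = 1.557·10^9 Hz.
Converting to MHz: f = 1557 MHz ≈ 1560 MHz.

1560 MHz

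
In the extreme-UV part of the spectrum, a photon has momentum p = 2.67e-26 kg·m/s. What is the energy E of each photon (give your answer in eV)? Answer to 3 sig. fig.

Since E = pc for a photon, E = 8.004e-18 J.
Converting to eV: E = 49.96 eV ≈ 50.0 eV.

50.0 eV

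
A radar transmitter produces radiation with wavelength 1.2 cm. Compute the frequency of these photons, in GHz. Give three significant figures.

25.0 GHz

(c = 2.99792458 × 10^8 m/s.)
First convert: λ = 1.2 cm = 0.012 m.
Apply f = c/λ: f = 2.498 × 10^10 Hz.
Converting to GHz: f = 24.98 GHz ≈ 25.0 GHz.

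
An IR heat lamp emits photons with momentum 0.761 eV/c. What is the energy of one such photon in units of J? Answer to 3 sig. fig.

1.22e-19 J

Use c = 2.99792458e8 m/s, 1 eV = 1.602176634e-19 J.
First convert: p = 0.761 eV/c = 4.0670e-28 kg·m/s.
The photon relation is E = pc, giving E = 1.219e-19 J.
So E ≈ 1.22e-19 J.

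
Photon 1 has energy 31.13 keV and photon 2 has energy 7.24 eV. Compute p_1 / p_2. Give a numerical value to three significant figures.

4300

p_1 = 1.664e-23 kg·m/s (from energy = 31.13 keV, via p = E/c).
p_2 = 3.869e-27 kg·m/s (from energy = 7.24 eV, via p = E/c).
Ratio = 1.664e-23 / 3.869e-27 = 4300.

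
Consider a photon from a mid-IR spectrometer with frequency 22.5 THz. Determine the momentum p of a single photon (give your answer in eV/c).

0.0931 eV/c

First convert: f = 22.5 THz = 2.25 × 10^13 Hz.
Since p = hf/c for a photon, p = 4.973 × 10^-29 kg·m/s.
Converting to eV/c: p = 0.09305 eV/c ≈ 0.0931 eV/c.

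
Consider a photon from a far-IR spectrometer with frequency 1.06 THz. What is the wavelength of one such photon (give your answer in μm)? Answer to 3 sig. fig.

283 μm

In SI units: f = 1.06 THz = 1.06·10^12 Hz.
For a photon λ = c/f, so λ = 2.828·10^-4 m.
Converting to μm: λ = 282.8 μm ≈ 283 μm.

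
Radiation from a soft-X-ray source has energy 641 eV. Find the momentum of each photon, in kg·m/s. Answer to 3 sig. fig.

First convert: E = 641 eV = 1.0270e-16 J.
The photon relation is p = E/c, giving p = 3.426e-25 kg·m/s.
So p ≈ 3.43e-25 kg·m/s.

3.43e-25 kg·m/s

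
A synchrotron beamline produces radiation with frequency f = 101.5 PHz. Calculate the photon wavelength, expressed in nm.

2.95 nm

Take c = 2.99792458e8 m/s.
Convert to SI: f = 101.5 PHz = 1.015e17 Hz.
For a photon λ = c/f, so λ = 2.954e-9 m.
Converting to nm: λ = 2.954 nm ≈ 2.95 nm.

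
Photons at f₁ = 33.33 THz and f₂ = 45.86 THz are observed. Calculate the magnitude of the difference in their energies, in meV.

51.8 meV

Using E = hf: E₁ = 2.2085e-20 J, E₂ = 3.0387e-20 J.
|ΔE| = |2.2085e-20 − 3.0387e-20| = 8.30e-21 J = 51.8 meV.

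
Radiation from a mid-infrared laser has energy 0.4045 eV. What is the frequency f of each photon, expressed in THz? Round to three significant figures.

97.8 THz

First convert: E = 0.4045 eV = 6.4808 × 10^-20 J.
The photon relation is f = E/h, giving f = 9.781 × 10^13 Hz.
Converting to THz: f = 97.81 THz ≈ 97.8 THz.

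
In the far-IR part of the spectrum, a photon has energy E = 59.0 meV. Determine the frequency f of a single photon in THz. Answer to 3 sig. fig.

(h = 6.62607015e-34 J·s, 1 eV = 1.602176634e-19 J.)
In SI units: E = 59.0 meV = 9.4528e-21 J.
The photon relation is f = E/h, giving f = 1.427e13 Hz.
Converting to THz: f = 14.27 THz ≈ 14.3 THz.

14.3 THz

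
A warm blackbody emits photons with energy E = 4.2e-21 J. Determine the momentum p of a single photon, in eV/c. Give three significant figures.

Apply p = E/c: p = 1.401e-29 kg·m/s.
Converting to eV/c: p = 0.02621 eV/c ≈ 0.0262 eV/c.

0.0262 eV/c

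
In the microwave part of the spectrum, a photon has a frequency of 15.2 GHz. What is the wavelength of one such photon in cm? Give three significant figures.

(c = 2.99792458e8 m/s.)
Convert to SI: f = 15.2 GHz = 1.52e10 Hz.
Apply λ = c/f: λ = 0.01972 m.
Converting to cm: λ = 1.972 cm ≈ 1.97 cm.

1.97 cm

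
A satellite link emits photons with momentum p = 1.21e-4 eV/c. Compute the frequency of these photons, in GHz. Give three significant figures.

29.3 GHz

(h = 6.62607015e-34 J·s, c = 2.99792458e8 m/s, 1 eV = 1.602176634e-19 J.)
In SI units: p = 1.21e-4 eV/c = 6.4666e-32 kg·m/s.
The photon relation is f = pc/h, giving f = 2.926e10 Hz.
Converting to GHz: f = 29.26 GHz ≈ 29.3 GHz.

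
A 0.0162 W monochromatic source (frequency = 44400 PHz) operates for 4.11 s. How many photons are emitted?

2.26e12 photons

Total energy: E_total = P·t = 0.0162 × 4.11 = 0.06658 J.
Per-photon energy: E = 2.942e-14 J.
N = E_total / E_photon = 2.26e12.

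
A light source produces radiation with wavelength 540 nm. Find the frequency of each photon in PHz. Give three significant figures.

Take c = 2.99792458 × 10^8 m/s.
Convert to SI: λ = 540 nm = 5.40 × 10^-7 m.
Apply f = c/λ: f = 5.552 × 10^14 Hz.
Converting to PHz: f = 0.5552 PHz ≈ 0.555 PHz.

0.555 PHz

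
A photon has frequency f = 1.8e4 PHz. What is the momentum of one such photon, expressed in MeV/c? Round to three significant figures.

0.0744 MeV/c

First convert: f = 1.8e4 PHz = 1.8e19 Hz.
The photon relation is p = hf/c, giving p = 3.978e-23 kg·m/s.
Converting to MeV/c: p = 0.07444 MeV/c ≈ 0.0744 MeV/c.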